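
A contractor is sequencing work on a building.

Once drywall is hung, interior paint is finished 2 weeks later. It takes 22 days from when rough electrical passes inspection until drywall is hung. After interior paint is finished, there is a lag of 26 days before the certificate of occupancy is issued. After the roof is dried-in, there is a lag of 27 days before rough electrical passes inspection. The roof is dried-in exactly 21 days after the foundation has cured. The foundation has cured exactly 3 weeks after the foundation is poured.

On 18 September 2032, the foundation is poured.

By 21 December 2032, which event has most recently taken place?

The foundation is poured: Sep 18, 2032.
The foundation has cured: Sep 18, 2032 + 3 weeks = Oct 9, 2032.
The roof is dried-in: Oct 9, 2032 + 21 days = Oct 30, 2032.
Rough electrical passes inspection: Oct 30, 2032 + 27 days = Nov 26, 2032.
Drywall is hung: Nov 26, 2032 + 22 days = Dec 18, 2032.
Interior paint is finished: Dec 18, 2032 + 2 weeks = Jan 1, 2033.
The certificate of occupancy is issued: Jan 1, 2033 + 26 days = Jan 27, 2033.
Dec 21, 2032 falls between when drywall is hung (Dec 18, 2032) and when interior paint is finished (Jan 1, 2033).

Drywall is hung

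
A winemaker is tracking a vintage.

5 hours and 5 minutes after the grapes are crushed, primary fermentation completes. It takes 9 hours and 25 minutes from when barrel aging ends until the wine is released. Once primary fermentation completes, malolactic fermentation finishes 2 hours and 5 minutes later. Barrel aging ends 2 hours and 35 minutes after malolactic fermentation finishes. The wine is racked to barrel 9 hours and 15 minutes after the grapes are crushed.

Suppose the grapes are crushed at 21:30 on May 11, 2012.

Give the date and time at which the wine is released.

16:40 on May 12, 2012

The grapes are crushed: 21:30 May 11, 2012.
Primary fermentation completes: 21:30 May 11, 2012 + 5h05m = 02:35 May 12, 2012.
Malolactic fermentation finishes: 02:35 May 12, 2012 + 2h05m = 04:40 May 12, 2012.
Barrel aging ends: 04:40 May 12, 2012 + 2h35m = 07:15 May 12, 2012.
The wine is released: 07:15 May 12, 2012 + 9h25m = 16:40 May 12, 2012.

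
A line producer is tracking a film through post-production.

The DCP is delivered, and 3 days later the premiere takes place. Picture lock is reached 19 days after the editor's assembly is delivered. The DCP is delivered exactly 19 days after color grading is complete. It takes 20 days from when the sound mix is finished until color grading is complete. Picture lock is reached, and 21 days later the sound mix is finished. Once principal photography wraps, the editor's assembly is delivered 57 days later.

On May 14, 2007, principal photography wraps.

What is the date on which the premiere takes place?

September 30, 2007

Principal photography wraps: May 14, 2007.
The editor's assembly is delivered: May 14, 2007 + 57 days = Jul 10, 2007.
Picture lock is reached: Jul 10, 2007 + 19 days = Jul 29, 2007.
The sound mix is finished: Jul 29, 2007 + 21 days = Aug 19, 2007.
Color grading is complete: Aug 19, 2007 + 20 days = Sep 8, 2007.
The DCP is delivered: Sep 8, 2007 + 19 days = Sep 27, 2007.
The premiere takes place: Sep 27, 2007 + 3 days = Sep 30, 2007.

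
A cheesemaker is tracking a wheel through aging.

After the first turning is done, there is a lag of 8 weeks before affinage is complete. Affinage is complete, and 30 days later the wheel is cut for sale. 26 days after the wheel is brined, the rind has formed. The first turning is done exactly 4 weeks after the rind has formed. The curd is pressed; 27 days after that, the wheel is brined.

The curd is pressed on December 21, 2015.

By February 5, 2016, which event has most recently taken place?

The curd is pressed: Dec 21, 2015.
The wheel is brined: Dec 21, 2015 + 27 days = Jan 17, 2016.
The rind has formed: Jan 17, 2016 + 26 days = Feb 12, 2016.
The first turning is done: Feb 12, 2016 + 4 weeks = Mar 11, 2016.
Affinage is complete: Mar 11, 2016 + 8 weeks = May 6, 2016.
The wheel is cut for sale: May 6, 2016 + 30 days = Jun 5, 2016.
Feb 5, 2016 falls between when the wheel is brined (Jan 17, 2016) and when the rind has formed (Feb 12, 2016).

The wheel is brined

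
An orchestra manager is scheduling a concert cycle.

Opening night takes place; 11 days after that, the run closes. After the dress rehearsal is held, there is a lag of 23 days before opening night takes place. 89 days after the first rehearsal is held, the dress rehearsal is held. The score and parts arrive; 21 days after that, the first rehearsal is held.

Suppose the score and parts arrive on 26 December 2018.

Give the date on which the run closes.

19 May 2019

The score and parts arrive: Dec 26, 2018.
The first rehearsal is held: Dec 26, 2018 + 21 days = Jan 16, 2019.
The dress rehearsal is held: Jan 16, 2019 + 89 days = Apr 15, 2019.
Opening night takes place: Apr 15, 2019 + 23 days = May 8, 2019.
The run closes: May 8, 2019 + 11 days = May 19, 2019.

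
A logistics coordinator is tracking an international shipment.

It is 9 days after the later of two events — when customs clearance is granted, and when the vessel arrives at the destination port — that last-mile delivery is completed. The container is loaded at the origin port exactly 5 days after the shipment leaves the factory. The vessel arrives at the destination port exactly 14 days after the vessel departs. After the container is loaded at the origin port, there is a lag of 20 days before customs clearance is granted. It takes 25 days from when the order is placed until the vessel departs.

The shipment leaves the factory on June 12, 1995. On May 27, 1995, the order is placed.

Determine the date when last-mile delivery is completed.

July 16, 1995

The shipment leaves the factory: Jun 12, 1995.
The container is loaded at the origin port: Jun 12, 1995 + 5 days = Jun 17, 1995.
Customs clearance is granted: Jun 17, 1995 + 20 days = Jul 7, 1995.
The order is placed: May 27, 1995.
The vessel departs: May 27, 1995 + 25 days = Jun 21, 1995.
The vessel arrives at the destination port: Jun 21, 1995 + 14 days = Jul 5, 1995.
Both prerequisites met — customs clearance is granted (Jul 7, 1995), the vessel arrives at the destination port (Jul 5, 1995); the later is Jul 7, 1995.
Last-mile delivery is completed: Jul 7, 1995 + 9 days = Jul 16, 1995.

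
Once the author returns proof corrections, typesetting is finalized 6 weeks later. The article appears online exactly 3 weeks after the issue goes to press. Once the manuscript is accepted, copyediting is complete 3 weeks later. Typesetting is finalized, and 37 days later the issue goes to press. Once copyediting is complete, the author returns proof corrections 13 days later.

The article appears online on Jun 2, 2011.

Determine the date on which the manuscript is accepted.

Jan 19, 2011

The article appears online: Jun 2, 2011.
The issue goes to press: Jun 2, 2011 − 3 weeks = May 12, 2011.
Typesetting is finalized: May 12, 2011 − 37 days = Apr 5, 2011.
The author returns proof corrections: Apr 5, 2011 − 6 weeks = Feb 22, 2011.
Copyediting is complete: Feb 22, 2011 − 13 days = Feb 9, 2011.
The manuscript is accepted: Feb 9, 2011 − 3 weeks = Jan 19, 2011.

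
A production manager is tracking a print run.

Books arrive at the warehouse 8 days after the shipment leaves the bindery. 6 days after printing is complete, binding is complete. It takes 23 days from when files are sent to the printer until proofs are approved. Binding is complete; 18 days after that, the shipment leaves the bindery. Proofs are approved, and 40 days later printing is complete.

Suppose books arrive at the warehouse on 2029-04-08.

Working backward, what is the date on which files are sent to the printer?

2029-01-03

Books arrive at the warehouse: Apr 8, 2029.
The shipment leaves the bindery: Apr 8, 2029 − 8 days = Mar 31, 2029.
Binding is complete: Mar 31, 2029 − 18 days = Mar 13, 2029.
Printing is complete: Mar 13, 2029 − 6 days = Mar 7, 2029.
Proofs are approved: Mar 7, 2029 − 40 days = Jan 26, 2029.
Files are sent to the printer: Jan 26, 2029 − 23 days = Jan 3, 2029.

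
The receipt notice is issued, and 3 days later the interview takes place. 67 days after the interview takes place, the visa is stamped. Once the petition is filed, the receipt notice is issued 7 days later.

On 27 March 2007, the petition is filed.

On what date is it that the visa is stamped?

12 June 2007

The petition is filed: Mar 27, 2007.
The receipt notice is issued: Mar 27, 2007 + 7 days = Apr 3, 2007.
The interview takes place: Apr 3, 2007 + 3 days = Apr 6, 2007.
The visa is stamped: Apr 6, 2007 + 67 days = Jun 12, 2007.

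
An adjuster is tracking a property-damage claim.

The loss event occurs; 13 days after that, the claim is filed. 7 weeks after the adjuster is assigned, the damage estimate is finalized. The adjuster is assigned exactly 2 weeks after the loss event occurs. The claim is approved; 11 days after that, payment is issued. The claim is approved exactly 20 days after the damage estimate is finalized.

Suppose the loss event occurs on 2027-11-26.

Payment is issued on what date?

The loss event occurs: Nov 26, 2027.
The adjuster is assigned: Nov 26, 2027 + 2 weeks = Dec 10, 2027.
The damage estimate is finalized: Dec 10, 2027 + 7 weeks = Jan 28, 2028.
The claim is approved: Jan 28, 2028 + 20 days = Feb 17, 2028.
Payment is issued: Feb 17, 2028 + 11 days = Feb 28, 2028.

2028-02-28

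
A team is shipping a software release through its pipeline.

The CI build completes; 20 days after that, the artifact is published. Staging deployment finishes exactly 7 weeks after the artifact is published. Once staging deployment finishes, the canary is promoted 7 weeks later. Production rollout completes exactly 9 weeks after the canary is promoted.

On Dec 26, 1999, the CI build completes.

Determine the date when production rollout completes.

Jun 24, 2000

The CI build completes: Dec 26, 1999.
The artifact is published: Dec 26, 1999 + 20 days = Jan 15, 2000.
Staging deployment finishes: Jan 15, 2000 + 7 weeks = Mar 4, 2000.
The canary is promoted: Mar 4, 2000 + 7 weeks = Apr 22, 2000.
Production rollout completes: Apr 22, 2000 + 9 weeks = Jun 24, 2000.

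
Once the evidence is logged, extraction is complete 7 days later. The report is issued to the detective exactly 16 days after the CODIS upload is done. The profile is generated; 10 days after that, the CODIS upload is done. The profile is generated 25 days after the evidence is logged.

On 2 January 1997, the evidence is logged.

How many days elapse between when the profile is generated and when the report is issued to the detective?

Causal path: the profile is generated → the CODIS upload is done → the report is issued to the detective.
Total delay along the path: 10 + 16 = 26 days.

26 days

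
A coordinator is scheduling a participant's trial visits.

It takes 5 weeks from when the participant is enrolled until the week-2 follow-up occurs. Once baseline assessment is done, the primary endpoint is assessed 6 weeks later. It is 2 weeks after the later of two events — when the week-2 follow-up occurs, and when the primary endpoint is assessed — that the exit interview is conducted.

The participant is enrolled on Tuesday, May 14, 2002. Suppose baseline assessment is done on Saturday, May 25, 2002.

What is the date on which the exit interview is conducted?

Saturday, July 20, 2002

The participant is enrolled: May 14, 2002.
The week-2 follow-up occurs: May 14, 2002 + 5 weeks = Jun 18, 2002.
Baseline assessment is done: May 25, 2002.
The primary endpoint is assessed: May 25, 2002 + 6 weeks = Jul 6, 2002.
Both prerequisites met — the week-2 follow-up occurs (Jun 18, 2002), the primary endpoint is assessed (Jul 6, 2002); the later is Jul 6, 2002.
The exit interview is conducted: Jul 6, 2002 + 2 weeks = Jul 20, 2002.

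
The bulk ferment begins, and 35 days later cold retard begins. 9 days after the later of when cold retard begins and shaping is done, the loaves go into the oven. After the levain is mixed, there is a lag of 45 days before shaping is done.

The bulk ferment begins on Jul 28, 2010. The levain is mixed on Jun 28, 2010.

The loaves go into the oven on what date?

The bulk ferment begins: Jul 28, 2010.
Cold retard begins: Jul 28, 2010 + 35 days = Sep 1, 2010.
The levain is mixed: Jun 28, 2010.
Shaping is done: Jun 28, 2010 + 45 days = Aug 12, 2010.
Both prerequisites met — cold retard begins (Sep 1, 2010), shaping is done (Aug 12, 2010); the later is Sep 1, 2010.
The loaves go into the oven: Sep 1, 2010 + 9 days = Sep 10, 2010.

Sep 10, 2010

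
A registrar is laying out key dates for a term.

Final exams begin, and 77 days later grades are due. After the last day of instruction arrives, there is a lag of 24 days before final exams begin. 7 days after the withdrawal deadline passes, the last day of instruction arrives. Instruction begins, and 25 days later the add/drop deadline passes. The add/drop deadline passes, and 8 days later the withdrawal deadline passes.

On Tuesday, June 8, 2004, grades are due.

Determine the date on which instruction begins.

Monday, January 19, 2004

Grades are due: Jun 8, 2004.
Final exams begin: Jun 8, 2004 − 77 days = Mar 23, 2004.
The last day of instruction arrives: Mar 23, 2004 − 24 days = Feb 28, 2004.
The withdrawal deadline passes: Feb 28, 2004 − 7 days = Feb 21, 2004.
The add/drop deadline passes: Feb 21, 2004 − 8 days = Feb 13, 2004.
Instruction begins: Feb 13, 2004 − 25 days = Jan 19, 2004.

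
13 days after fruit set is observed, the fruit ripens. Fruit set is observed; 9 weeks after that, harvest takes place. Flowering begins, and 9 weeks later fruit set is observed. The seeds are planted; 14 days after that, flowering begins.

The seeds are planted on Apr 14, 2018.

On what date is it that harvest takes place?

The seeds are planted: Apr 14, 2018.
Flowering begins: Apr 14, 2018 + 14 days = Apr 28, 2018.
Fruit set is observed: Apr 28, 2018 + 9 weeks = Jun 30, 2018.
Harvest takes place: Jun 30, 2018 + 9 weeks = Sep 1, 2018.

Sep 1, 2018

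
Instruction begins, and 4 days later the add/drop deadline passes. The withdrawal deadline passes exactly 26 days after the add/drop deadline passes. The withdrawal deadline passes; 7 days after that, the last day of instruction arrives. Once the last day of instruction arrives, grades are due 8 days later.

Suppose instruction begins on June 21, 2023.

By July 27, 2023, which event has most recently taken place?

Instruction begins: Jun 21, 2023.
The add/drop deadline passes: Jun 21, 2023 + 4 days = Jun 25, 2023.
The withdrawal deadline passes: Jun 25, 2023 + 26 days = Jul 21, 2023.
The last day of instruction arrives: Jul 21, 2023 + 7 days = Jul 28, 2023.
Grades are due: Jul 28, 2023 + 8 days = Aug 5, 2023.
Jul 27, 2023 falls between when the withdrawal deadline passes (Jul 21, 2023) and when the last day of instruction arrives (Jul 28, 2023).

The withdrawal deadline passes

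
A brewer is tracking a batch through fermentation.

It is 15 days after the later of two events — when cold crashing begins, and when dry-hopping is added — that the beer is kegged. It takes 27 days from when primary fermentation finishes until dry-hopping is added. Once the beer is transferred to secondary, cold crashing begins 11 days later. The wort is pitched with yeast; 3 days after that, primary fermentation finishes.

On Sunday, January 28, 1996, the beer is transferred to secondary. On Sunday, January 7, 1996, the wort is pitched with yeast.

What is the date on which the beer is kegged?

The beer is transferred to secondary: Jan 28, 1996.
Cold crashing begins: Jan 28, 1996 + 11 days = Feb 8, 1996.
The wort is pitched with yeast: Jan 7, 1996.
Primary fermentation finishes: Jan 7, 1996 + 3 days = Jan 10, 1996.
Dry-hopping is added: Jan 10, 1996 + 27 days = Feb 6, 1996.
Both prerequisites met — cold crashing begins (Feb 8, 1996), dry-hopping is added (Feb 6, 1996); the later is Feb 8, 1996.
The beer is kegged: Feb 8, 1996 + 15 days = Feb 23, 1996.

Friday, February 23, 1996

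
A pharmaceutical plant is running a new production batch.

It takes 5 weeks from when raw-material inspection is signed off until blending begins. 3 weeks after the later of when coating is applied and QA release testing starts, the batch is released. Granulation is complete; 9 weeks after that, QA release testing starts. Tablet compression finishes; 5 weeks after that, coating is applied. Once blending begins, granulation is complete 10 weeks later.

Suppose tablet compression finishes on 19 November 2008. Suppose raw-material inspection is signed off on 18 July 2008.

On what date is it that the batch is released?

Tablet compression finishes: Nov 19, 2008.
Coating is applied: Nov 19, 2008 + 5 weeks = Dec 24, 2008.
Raw-material inspection is signed off: Jul 18, 2008.
Blending begins: Jul 18, 2008 + 5 weeks = Aug 22, 2008.
Granulation is complete: Aug 22, 2008 + 10 weeks = Oct 31, 2008.
QA release testing starts: Oct 31, 2008 + 9 weeks = Jan 2, 2009.
Both prerequisites met — coating is applied (Dec 24, 2008), QA release testing starts (Jan 2, 2009); the later is Jan 2, 2009.
The batch is released: Jan 2, 2009 + 3 weeks = Jan 23, 2009.

23 January 2009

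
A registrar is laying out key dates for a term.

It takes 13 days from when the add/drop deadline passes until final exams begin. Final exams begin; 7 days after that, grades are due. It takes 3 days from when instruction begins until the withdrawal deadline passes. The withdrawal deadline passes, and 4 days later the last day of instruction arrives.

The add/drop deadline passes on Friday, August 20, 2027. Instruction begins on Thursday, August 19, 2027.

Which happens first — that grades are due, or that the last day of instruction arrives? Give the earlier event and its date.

The add/drop deadline passes: Aug 20, 2027.
Final exams begin: Aug 20, 2027 + 13 days = Sep 2, 2027.
Grades are due: Sep 2, 2027 + 7 days = Sep 9, 2027.
Instruction begins: Aug 19, 2027.
The withdrawal deadline passes: Aug 19, 2027 + 3 days = Aug 22, 2027.
The last day of instruction arrives: Aug 22, 2027 + 4 days = Aug 26, 2027.
Comparing: grades are due on Sep 9, 2027 vs the last day of instruction arrives on Aug 26, 2027. Earlier: the last day of instruction arrives.

The last day of instruction arrives — Thursday, August 26, 2027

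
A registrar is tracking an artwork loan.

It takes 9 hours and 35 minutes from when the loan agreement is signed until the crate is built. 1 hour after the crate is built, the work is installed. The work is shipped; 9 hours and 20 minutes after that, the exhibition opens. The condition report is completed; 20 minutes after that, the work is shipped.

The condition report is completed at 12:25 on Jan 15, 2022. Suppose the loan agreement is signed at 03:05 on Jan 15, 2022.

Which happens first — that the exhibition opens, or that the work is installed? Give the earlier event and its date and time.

The condition report is completed: 12:25 Jan 15, 2022.
The work is shipped: 12:25 Jan 15, 2022 + 20m = 12:45 Jan 15, 2022.
The exhibition opens: 12:45 Jan 15, 2022 + 9h20m = 22:05 Jan 15, 2022.
The loan agreement is signed: 03:05 Jan 15, 2022.
The crate is built: 03:05 Jan 15, 2022 + 9h35m = 12:40 Jan 15, 2022.
The work is installed: 12:40 Jan 15, 2022 + 1h = 13:40 Jan 15, 2022.
Comparing: the exhibition opens at 22:05 Jan 15, 2022 vs the work is installed at 13:40 Jan 15, 2022. Earlier: the work is installed.

The work is installed — 13:40 on Jan 15, 2022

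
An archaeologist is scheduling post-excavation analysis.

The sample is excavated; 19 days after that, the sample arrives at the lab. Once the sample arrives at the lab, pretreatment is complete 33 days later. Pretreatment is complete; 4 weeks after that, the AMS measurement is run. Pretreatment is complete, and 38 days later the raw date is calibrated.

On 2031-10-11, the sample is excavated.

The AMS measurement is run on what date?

2031-12-30

The sample is excavated: Oct 11, 2031.
The sample arrives at the lab: Oct 11, 2031 + 19 days = Oct 30, 2031.
Pretreatment is complete: Oct 30, 2031 + 33 days = Dec 2, 2031.
The AMS measurement is run: Dec 2, 2031 + 4 weeks = Dec 30, 2031.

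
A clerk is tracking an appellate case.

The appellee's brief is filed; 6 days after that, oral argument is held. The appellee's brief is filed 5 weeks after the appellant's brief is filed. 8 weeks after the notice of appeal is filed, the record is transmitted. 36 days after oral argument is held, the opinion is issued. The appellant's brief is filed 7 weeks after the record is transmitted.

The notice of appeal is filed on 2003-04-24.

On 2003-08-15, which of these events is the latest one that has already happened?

The appellant's brief is filed

The notice of appeal is filed: Apr 24, 2003.
The record is transmitted: Apr 24, 2003 + 8 weeks = Jun 19, 2003.
The appellant's brief is filed: Jun 19, 2003 + 7 weeks = Aug 7, 2003.
The appellee's brief is filed: Aug 7, 2003 + 5 weeks = Sep 11, 2003.
Oral argument is held: Sep 11, 2003 + 6 days = Sep 17, 2003.
The opinion is issued: Sep 17, 2003 + 36 days = Oct 23, 2003.
Aug 15, 2003 falls between when the appellant's brief is filed (Aug 7, 2003) and when the appellee's brief is filed (Sep 11, 2003).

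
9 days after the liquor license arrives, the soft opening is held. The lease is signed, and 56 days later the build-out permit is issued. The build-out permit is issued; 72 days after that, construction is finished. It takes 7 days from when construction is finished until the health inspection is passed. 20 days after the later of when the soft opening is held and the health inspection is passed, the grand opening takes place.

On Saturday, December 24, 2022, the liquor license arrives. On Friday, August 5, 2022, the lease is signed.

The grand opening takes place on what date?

The liquor license arrives: Dec 24, 2022.
The soft opening is held: Dec 24, 2022 + 9 days = Jan 2, 2023.
The lease is signed: Aug 5, 2022.
The build-out permit is issued: Aug 5, 2022 + 56 days = Sep 30, 2022.
Construction is finished: Sep 30, 2022 + 72 days = Dec 11, 2022.
The health inspection is passed: Dec 11, 2022 + 7 days = Dec 18, 2022.
Both prerequisites met — the soft opening is held (Jan 2, 2023), the health inspection is passed (Dec 18, 2022); the later is Jan 2, 2023.
The grand opening takes place: Jan 2, 2023 + 20 days = Jan 22, 2023.

Sunday, January 22, 2023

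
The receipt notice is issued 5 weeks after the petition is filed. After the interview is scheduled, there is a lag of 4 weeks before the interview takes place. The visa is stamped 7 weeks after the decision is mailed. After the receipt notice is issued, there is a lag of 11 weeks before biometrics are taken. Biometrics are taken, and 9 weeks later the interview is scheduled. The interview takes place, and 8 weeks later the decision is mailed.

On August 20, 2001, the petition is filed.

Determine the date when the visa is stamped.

The petition is filed: Aug 20, 2001.
The receipt notice is issued: Aug 20, 2001 + 5 weeks = Sep 24, 2001.
Biometrics are taken: Sep 24, 2001 + 11 weeks = Dec 10, 2001.
The interview is scheduled: Dec 10, 2001 + 9 weeks = Feb 11, 2002.
The interview takes place: Feb 11, 2002 + 4 weeks = Mar 11, 2002.
The decision is mailed: Mar 11, 2002 + 8 weeks = May 6, 2002.
The visa is stamped: May 6, 2002 + 7 weeks = Jun 24, 2002.

June 24, 2002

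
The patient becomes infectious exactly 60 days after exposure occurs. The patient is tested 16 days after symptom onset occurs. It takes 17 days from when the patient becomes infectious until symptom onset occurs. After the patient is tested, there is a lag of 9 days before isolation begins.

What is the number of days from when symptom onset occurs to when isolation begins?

25 days

Causal path: symptom onset occurs → the patient is tested → isolation begins.
Total delay along the path: 16 + 9 = 25 days.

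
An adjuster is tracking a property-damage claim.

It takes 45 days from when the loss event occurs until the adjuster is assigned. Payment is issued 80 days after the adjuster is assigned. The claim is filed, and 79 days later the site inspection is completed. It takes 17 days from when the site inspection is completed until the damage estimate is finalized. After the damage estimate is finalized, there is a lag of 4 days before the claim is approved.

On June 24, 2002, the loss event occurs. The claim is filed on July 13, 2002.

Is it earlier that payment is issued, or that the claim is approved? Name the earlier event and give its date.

The loss event occurs: Jun 24, 2002.
The adjuster is assigned: Jun 24, 2002 + 45 days = Aug 8, 2002.
Payment is issued: Aug 8, 2002 + 80 days = Oct 27, 2002.
The claim is filed: Jul 13, 2002.
The site inspection is completed: Jul 13, 2002 + 79 days = Sep 30, 2002.
The damage estimate is finalized: Sep 30, 2002 + 17 days = Oct 17, 2002.
The claim is approved: Oct 17, 2002 + 4 days = Oct 21, 2002.
Comparing: payment is issued on Oct 27, 2002 vs the claim is approved on Oct 21, 2002. Earlier: the claim is approved.

The claim is approved — October 21, 2002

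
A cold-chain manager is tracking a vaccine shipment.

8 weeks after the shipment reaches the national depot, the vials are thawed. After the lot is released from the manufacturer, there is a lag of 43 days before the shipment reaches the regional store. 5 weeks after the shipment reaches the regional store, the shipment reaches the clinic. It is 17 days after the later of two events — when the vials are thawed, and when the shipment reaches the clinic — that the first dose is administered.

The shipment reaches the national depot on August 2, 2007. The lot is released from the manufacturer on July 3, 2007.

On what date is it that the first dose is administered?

The shipment reaches the national depot: Aug 2, 2007.
The vials are thawed: Aug 2, 2007 + 8 weeks = Sep 27, 2007.
The lot is released from the manufacturer: Jul 3, 2007.
The shipment reaches the regional store: Jul 3, 2007 + 43 days = Aug 15, 2007.
The shipment reaches the clinic: Aug 15, 2007 + 5 weeks = Sep 19, 2007.
Both prerequisites met — the vials are thawed (Sep 27, 2007), the shipment reaches the clinic (Sep 19, 2007); the later is Sep 27, 2007.
The first dose is administered: Sep 27, 2007 + 17 days = Oct 14, 2007.

October 14, 2007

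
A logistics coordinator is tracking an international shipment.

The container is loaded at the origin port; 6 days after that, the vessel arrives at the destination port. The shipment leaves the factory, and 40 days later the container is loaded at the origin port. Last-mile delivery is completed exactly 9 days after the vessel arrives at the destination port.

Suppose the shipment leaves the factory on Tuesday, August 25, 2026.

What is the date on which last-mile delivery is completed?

The shipment leaves the factory: Aug 25, 2026.
The container is loaded at the origin port: Aug 25, 2026 + 40 days = Oct 4, 2026.
The vessel arrives at the destination port: Oct 4, 2026 + 6 days = Oct 10, 2026.
Last-mile delivery is completed: Oct 10, 2026 + 9 days = Oct 19, 2026.

Monday, October 19, 2026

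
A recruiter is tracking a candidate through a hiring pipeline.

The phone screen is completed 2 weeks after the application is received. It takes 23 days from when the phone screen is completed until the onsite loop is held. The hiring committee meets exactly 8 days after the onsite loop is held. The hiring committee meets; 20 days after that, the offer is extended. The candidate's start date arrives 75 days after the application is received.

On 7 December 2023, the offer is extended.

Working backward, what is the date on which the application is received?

3 October 2023

The offer is extended: Dec 7, 2023.
The hiring committee meets: Dec 7, 2023 − 20 days = Nov 17, 2023.
The onsite loop is held: Nov 17, 2023 − 8 days = Nov 9, 2023.
The phone screen is completed: Nov 9, 2023 − 23 days = Oct 17, 2023.
The application is received: Oct 17, 2023 − 2 weeks = Oct 3, 2023.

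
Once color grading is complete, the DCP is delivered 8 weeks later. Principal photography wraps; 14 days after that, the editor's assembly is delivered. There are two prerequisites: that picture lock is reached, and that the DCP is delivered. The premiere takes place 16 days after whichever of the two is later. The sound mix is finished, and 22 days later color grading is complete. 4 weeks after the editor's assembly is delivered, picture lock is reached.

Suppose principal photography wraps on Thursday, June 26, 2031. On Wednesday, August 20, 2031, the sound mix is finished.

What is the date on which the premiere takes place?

Saturday, November 22, 2031

Principal photography wraps: Jun 26, 2031.
The editor's assembly is delivered: Jun 26, 2031 + 14 days = Jul 10, 2031.
Picture lock is reached: Jul 10, 2031 + 4 weeks = Aug 7, 2031.
The sound mix is finished: Aug 20, 2031.
Color grading is complete: Aug 20, 2031 + 22 days = Sep 11, 2031.
The DCP is delivered: Sep 11, 2031 + 8 weeks = Nov 6, 2031.
Both prerequisites met — picture lock is reached (Aug 7, 2031), the DCP is delivered (Nov 6, 2031); the later is Nov 6, 2031.
The premiere takes place: Nov 6, 2031 + 16 days = Nov 22, 2031.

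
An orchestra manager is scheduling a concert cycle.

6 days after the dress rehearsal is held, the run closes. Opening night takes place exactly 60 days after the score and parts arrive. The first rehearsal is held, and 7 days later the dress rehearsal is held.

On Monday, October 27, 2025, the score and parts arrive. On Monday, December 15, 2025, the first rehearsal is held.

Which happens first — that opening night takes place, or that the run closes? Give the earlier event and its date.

The score and parts arrive: Oct 27, 2025.
Opening night takes place: Oct 27, 2025 + 60 days = Dec 26, 2025.
The first rehearsal is held: Dec 15, 2025.
The dress rehearsal is held: Dec 15, 2025 + 7 days = Dec 22, 2025.
The run closes: Dec 22, 2025 + 6 days = Dec 28, 2025.
Comparing: opening night takes place on Dec 26, 2025 vs the run closes on Dec 28, 2025. Earlier: opening night takes place.

Opening night takes place — Friday, December 26, 2025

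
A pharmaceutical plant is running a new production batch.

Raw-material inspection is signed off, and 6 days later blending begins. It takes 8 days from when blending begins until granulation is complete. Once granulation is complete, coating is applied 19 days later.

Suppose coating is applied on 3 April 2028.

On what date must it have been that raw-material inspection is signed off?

1 March 2028

Coating is applied: Apr 3, 2028.
Granulation is complete: Apr 3, 2028 − 19 days = Mar 15, 2028.
Blending begins: Mar 15, 2028 − 8 days = Mar 7, 2028.
Raw-material inspection is signed off: Mar 7, 2028 − 6 days = Mar 1, 2028.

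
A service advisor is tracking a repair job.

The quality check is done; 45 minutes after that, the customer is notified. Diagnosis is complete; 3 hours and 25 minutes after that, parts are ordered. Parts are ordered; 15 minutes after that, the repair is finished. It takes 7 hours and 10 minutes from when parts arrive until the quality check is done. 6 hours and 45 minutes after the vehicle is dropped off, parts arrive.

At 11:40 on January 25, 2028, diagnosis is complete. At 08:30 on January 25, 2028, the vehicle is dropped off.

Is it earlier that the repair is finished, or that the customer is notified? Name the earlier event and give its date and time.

The repair is finished — 15:20 on January 25, 2028

Diagnosis is complete: 11:40 Jan 25, 2028.
Parts are ordered: 11:40 Jan 25, 2028 + 3h25m = 15:05 Jan 25, 2028.
The repair is finished: 15:05 Jan 25, 2028 + 15m = 15:20 Jan 25, 2028.
The vehicle is dropped off: 08:30 Jan 25, 2028.
Parts arrive: 08:30 Jan 25, 2028 + 6h45m = 15:15 Jan 25, 2028.
The quality check is done: 15:15 Jan 25, 2028 + 7h10m = 22:25 Jan 25, 2028.
The customer is notified: 22:25 Jan 25, 2028 + 45m = 23:10 Jan 25, 2028.
Comparing: the repair is finished at 15:20 Jan 25, 2028 vs the customer is notified at 23:10 Jan 25, 2028. Earlier: the repair is finished.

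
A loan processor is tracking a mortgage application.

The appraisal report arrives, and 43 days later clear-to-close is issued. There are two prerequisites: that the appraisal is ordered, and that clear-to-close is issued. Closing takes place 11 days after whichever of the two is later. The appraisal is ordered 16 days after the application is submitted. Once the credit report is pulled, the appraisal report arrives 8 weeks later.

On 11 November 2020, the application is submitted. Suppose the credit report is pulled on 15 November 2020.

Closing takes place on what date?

The application is submitted: Nov 11, 2020.
The appraisal is ordered: Nov 11, 2020 + 16 days = Nov 27, 2020.
The credit report is pulled: Nov 15, 2020.
The appraisal report arrives: Nov 15, 2020 + 8 weeks = Jan 10, 2021.
Clear-to-close is issued: Jan 10, 2021 + 43 days = Feb 22, 2021.
Both prerequisites met — the appraisal is ordered (Nov 27, 2020), clear-to-close is issued (Feb 22, 2021); the later is Feb 22, 2021.
Closing takes place: Feb 22, 2021 + 11 days = Mar 5, 2021.

5 March 2021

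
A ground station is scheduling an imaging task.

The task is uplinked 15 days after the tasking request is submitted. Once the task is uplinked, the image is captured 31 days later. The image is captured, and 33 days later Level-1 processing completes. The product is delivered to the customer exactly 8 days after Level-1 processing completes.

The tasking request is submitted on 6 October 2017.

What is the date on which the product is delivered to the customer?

1 January 2018

The tasking request is submitted: Oct 6, 2017.
The task is uplinked: Oct 6, 2017 + 15 days = Oct 21, 2017.
The image is captured: Oct 21, 2017 + 31 days = Nov 21, 2017.
Level-1 processing completes: Nov 21, 2017 + 33 days = Dec 24, 2017.
The product is delivered to the customer: Dec 24, 2017 + 8 days = Jan 1, 2018.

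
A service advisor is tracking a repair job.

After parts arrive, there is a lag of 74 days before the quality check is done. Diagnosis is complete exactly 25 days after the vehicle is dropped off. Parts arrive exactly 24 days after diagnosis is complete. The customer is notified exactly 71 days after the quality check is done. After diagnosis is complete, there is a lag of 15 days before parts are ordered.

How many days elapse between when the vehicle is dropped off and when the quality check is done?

Causal path: the vehicle is dropped off → diagnosis is complete → parts arrive → the quality check is done.
Total delay along the path: 25 + 24 + 74 = 123 days.

123 days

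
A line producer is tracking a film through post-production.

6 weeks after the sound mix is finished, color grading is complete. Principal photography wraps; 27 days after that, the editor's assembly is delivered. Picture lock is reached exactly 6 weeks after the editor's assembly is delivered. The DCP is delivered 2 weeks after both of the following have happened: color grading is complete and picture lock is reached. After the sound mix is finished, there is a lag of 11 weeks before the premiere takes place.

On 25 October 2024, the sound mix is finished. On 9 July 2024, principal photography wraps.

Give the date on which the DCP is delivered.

20 December 2024

The sound mix is finished: Oct 25, 2024.
Color grading is complete: Oct 25, 2024 + 6 weeks = Dec 6, 2024.
Principal photography wraps: Jul 9, 2024.
The editor's assembly is delivered: Jul 9, 2024 + 27 days = Aug 5, 2024.
Picture lock is reached: Aug 5, 2024 + 6 weeks = Sep 16, 2024.
Both prerequisites met — color grading is complete (Dec 6, 2024), picture lock is reached (Sep 16, 2024); the later is Dec 6, 2024.
The DCP is delivered: Dec 6, 2024 + 2 weeks = Dec 20, 2024.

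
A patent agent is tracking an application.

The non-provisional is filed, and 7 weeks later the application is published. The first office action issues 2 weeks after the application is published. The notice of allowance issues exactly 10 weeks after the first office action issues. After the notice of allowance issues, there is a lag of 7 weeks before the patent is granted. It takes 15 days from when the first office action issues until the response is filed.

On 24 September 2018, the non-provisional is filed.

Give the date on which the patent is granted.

The non-provisional is filed: Sep 24, 2018.
The application is published: Sep 24, 2018 + 7 weeks = Nov 12, 2018.
The first office action issues: Nov 12, 2018 + 2 weeks = Nov 26, 2018.
The notice of allowance issues: Nov 26, 2018 + 10 weeks = Feb 4, 2019.
The patent is granted: Feb 4, 2019 + 7 weeks = Mar 25, 2019.

25 March 2019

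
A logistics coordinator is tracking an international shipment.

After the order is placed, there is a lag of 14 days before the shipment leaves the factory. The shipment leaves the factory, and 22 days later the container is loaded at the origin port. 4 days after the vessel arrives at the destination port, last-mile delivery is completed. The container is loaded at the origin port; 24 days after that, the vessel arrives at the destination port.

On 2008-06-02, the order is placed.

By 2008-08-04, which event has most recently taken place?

The vessel arrives at the destination port

The order is placed: Jun 2, 2008.
The shipment leaves the factory: Jun 2, 2008 + 14 days = Jun 16, 2008.
The container is loaded at the origin port: Jun 16, 2008 + 22 days = Jul 8, 2008.
The vessel arrives at the destination port: Jul 8, 2008 + 24 days = Aug 1, 2008.
Last-mile delivery is completed: Aug 1, 2008 + 4 days = Aug 5, 2008.
Aug 4, 2008 falls between when the vessel arrives at the destination port (Aug 1, 2008) and when last-mile delivery is completed (Aug 5, 2008).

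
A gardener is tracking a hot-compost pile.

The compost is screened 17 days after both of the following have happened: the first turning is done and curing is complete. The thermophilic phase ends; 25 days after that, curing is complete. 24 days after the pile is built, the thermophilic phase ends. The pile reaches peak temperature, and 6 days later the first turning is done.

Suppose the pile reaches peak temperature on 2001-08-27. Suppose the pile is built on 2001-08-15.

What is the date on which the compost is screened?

2001-10-20

The pile reaches peak temperature: Aug 27, 2001.
The first turning is done: Aug 27, 2001 + 6 days = Sep 2, 2001.
The pile is built: Aug 15, 2001.
The thermophilic phase ends: Aug 15, 2001 + 24 days = Sep 8, 2001.
Curing is complete: Sep 8, 2001 + 25 days = Oct 3, 2001.
Both prerequisites met — the first turning is done (Sep 2, 2001), curing is complete (Oct 3, 2001); the later is Oct 3, 2001.
The compost is screened: Oct 3, 2001 + 17 days = Oct 20, 2001.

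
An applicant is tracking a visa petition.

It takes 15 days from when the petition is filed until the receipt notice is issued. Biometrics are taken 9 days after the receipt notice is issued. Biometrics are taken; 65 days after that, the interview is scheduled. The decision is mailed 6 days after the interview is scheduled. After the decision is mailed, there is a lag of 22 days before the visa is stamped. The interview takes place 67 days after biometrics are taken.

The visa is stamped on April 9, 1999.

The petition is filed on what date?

December 13, 1998

The visa is stamped: Apr 9, 1999.
The decision is mailed: Apr 9, 1999 − 22 days = Mar 18, 1999.
The interview is scheduled: Mar 18, 1999 − 6 days = Mar 12, 1999.
Biometrics are taken: Mar 12, 1999 − 65 days = Jan 6, 1999.
The receipt notice is issued: Jan 6, 1999 − 9 days = Dec 28, 1998.
The petition is filed: Dec 28, 1998 − 15 days = Dec 13, 1998.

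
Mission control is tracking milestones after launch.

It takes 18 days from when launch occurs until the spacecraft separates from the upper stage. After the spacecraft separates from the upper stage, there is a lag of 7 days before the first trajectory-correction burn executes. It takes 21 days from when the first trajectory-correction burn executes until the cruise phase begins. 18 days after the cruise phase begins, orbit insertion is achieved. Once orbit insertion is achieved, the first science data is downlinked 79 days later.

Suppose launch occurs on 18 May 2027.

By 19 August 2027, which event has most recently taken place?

Orbit insertion is achieved

Launch occurs: May 18, 2027.
The spacecraft separates from the upper stage: May 18, 2027 + 18 days = Jun 5, 2027.
The first trajectory-correction burn executes: Jun 5, 2027 + 7 days = Jun 12, 2027.
The cruise phase begins: Jun 12, 2027 + 21 days = Jul 3, 2027.
Orbit insertion is achieved: Jul 3, 2027 + 18 days = Jul 21, 2027.
The first science data is downlinked: Jul 21, 2027 + 79 days = Oct 8, 2027.
Aug 19, 2027 falls between when orbit insertion is achieved (Jul 21, 2027) and when the first science data is downlinked (Oct 8, 2027).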